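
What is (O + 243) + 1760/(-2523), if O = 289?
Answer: 1340476/2523 ≈ 531.30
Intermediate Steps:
(O + 243) + 1760/(-2523) = (289 + 243) + 1760/(-2523) = 532 + 1760*(-1/2523) = 532 - 1760/2523 = 1340476/2523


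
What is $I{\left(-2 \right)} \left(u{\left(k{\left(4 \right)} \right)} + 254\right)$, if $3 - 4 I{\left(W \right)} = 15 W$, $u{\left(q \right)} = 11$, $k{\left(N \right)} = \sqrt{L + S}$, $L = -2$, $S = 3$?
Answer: $\frac{8745}{4} \approx 2186.3$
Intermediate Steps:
$k{\left(N \right)} = 1$ ($k{\left(N \right)} = \sqrt{-2 + 3} = \sqrt{1} = 1$)
$I{\left(W \right)} = \frac{3}{4} - \frac{15 W}{4}$
$I{\left(-2 \right)} \left(u{\left(k{\left(4 \right)} \right)} + 254\right) = \left(\frac{3}{4} - - \frac{15}{2}\right) \left(11 + 254\right) = \left(\frac{3}{4} + \frac{15}{2}\right) 265 = \frac{33}{4} \cdot 265 = \frac{8745}{4}$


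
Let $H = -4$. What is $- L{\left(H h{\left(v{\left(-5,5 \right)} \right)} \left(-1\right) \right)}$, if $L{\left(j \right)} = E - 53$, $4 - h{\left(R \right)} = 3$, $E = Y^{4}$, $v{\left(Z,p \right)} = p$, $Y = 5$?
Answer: $-572$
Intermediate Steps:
$E = 625$ ($E = 5^{4} = 625$)
$h{\left(R \right)} = 1$ ($h{\left(R \right)} = 4 - 3 = 1$)
$L{\left(j \right)} = 572$ ($L{\left(j \right)} = 625 - 53 = 572$)
$- L{\left(H h{\left(v{\left(-5,5 \right)} \right)} \left(-1\right) \right)} = \left(-1\right) 572 = -572$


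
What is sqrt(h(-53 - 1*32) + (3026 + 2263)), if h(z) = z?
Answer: 2*sqrt(1301) ≈ 72.139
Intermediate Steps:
sqrt(h(-53 - 1*32) + (3026 + 2263)) = sqrt((-53 - 1*32) + (3026 + 2263)) = sqrt((-53 - 32) + 5289) = sqrt(-85 + 5289) = sqrt(5204) = 2*sqrt(1301)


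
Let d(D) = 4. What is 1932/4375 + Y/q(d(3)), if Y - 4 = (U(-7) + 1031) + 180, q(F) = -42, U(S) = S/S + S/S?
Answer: -749033/26250 ≈ -28.535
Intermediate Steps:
U(S) = 2 (U(S) = 1 + 1 = 2)
Y = 1217 (Y = 4 + ((2 + 1031) + 180) = 4 + (1033 + 180) = 4 + 1213 = 1217)
1932/4375 + Y/q(d(3)) = 1932/4375 + 1217/(-42) = 1932*(1/4375) + 1217*(-1/42) = 276/625 - 1217/42 = -749033/26250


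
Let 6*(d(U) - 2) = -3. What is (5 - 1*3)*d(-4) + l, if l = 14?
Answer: 17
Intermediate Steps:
d(U) = 3/2 (d(U) = 2 + (⅙)*(-3) = 2 - ½ = 3/2)
(5 - 1*3)*d(-4) + l = (5 - 1*3)*(3/2) + 14 = (5 - 3)*(3/2) + 14 = 2*(3/2) + 14 = 3 + 14 = 17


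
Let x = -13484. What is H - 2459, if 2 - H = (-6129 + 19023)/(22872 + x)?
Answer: -11539605/4694 ≈ -2458.4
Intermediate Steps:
H = 2941/4694 (H = 2 - (-6129 + 19023)/(22872 - 13484) = 2 - 12894/9388 = 2 - 1*6447/4694 = 2 - 6447/4694 = 2941/4694 ≈ 0.62654)
H - 2459 = 2941/4694 - 2459 = -11539605/4694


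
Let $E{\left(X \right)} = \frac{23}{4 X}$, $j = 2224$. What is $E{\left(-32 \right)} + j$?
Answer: $\frac{284649}{128} \approx 2223.8$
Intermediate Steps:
$E{\left(X \right)} = \frac{23}{4 X}$ ($E{\left(X \right)} = 23 \frac{1}{4 X} = \frac{23}{4 X}$)
$E{\left(-32 \right)} + j = \frac{23}{4 \left(-32\right)} + 2224 = \frac{23}{4} \left(- \frac{1}{32}\right) + 2224 = - \frac{23}{128} + 2224 = \frac{284649}{128}$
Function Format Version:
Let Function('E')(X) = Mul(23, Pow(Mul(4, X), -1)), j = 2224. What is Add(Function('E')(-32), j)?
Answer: Rational(284649, 128) ≈ 2223.8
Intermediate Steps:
Function('E')(X) = Mul(Rational(23, 4), Pow(X, -1)) (Function('E')(X) = Mul(23, Mul(Rational(1, 4), Pow(X, -1))) = Mul(Rational(23, 4), Pow(X, -1)))
Add(Function('E')(-32), j) = Add(Mul(Rational(23, 4), Pow(-32, -1)), 2224) = Add(Mul(Rational(23, 4), Rational(-1, 32)), 2224) = Add(Rational(-23, 128), 2224) = Rational(284649, 128)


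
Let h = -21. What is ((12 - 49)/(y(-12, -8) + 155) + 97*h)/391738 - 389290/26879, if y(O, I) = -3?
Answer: -23188275653059/1600487906704 ≈ -14.488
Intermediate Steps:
((12 - 49)/(y(-12, -8) + 155) + 97*h)/391738 - 389290/26879 = ((12 - 49)/(-3 + 155) + 97*(-21))/391738 - 389290/26879 = (-37/152 - 2037)*(1/391738) - 389290*1/26879 = (-37*1/152 - 2037)*(1/391738) - 389290/26879 = (-37/152 - 2037)*(1/391738) - 389290/26879 = -309661/152*1/391738 - 389290/26879 = -309661/59544176 - 389290/26879 = -23188275653059/1600487906704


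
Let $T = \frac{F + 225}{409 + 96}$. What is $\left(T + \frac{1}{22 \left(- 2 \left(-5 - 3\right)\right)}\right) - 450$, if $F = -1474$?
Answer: $- \frac{80431143}{177760} \approx -452.47$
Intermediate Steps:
$T = - \frac{1249}{505}$ ($T = \frac{-1474 + 225}{409 + 96} = - \frac{1249}{505} \approx -2.4733$)
$\left(T + \frac{1}{22 \left(- 2 \left(-5 - 3\right)\right)}\right) - 450 = \left(- \frac{1249}{505} + \frac{1}{22 \left(- 2 \left(-5 - 3\right)\right)}\right) - 450 = \left(- \frac{1249}{505} + \frac{1}{22 \left(\left(-2\right) \left(-8\right)\right)}\right) - 450 = \left(- \frac{1249}{505} + \frac{1}{22 \cdot 16}\right) - 450 = \left(- \frac{1249}{505} + \frac{1}{352}\right) - 450 = - \frac{439143}{177760} - 450 = - \frac{80431143}{177760}$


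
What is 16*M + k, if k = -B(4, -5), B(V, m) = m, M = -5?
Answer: -75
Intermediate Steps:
k = 5 (k = -1*(-5) = 5)
16*M + k = 16*(-5) + 5 = -80 + 5 = -75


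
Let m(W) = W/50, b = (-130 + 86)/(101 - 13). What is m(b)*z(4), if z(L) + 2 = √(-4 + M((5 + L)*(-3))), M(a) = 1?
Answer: 1/50 - I*√3/100 ≈ 0.02 - 0.017321*I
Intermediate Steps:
b = -½ (b = -44/88 = -44*1/88 = -½ ≈ -0.50000)
z(L) = -2 + I*√3 (z(L) = -2 + √(-4 + 1) = -2 + √(-3) = -2 + I*√3)
m(W) = W/50 (m(W) = W*(1/50) = W/50)
m(b)*z(4) = ((1/50)*(-½))*(-2 + I*√3) = -(-2 + I*√3)/100 = 1/50 - I*√3/100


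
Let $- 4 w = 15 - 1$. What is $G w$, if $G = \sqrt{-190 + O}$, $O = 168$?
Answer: $- \frac{7 i \sqrt{22}}{2} \approx - 16.416 i$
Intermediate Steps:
$w = - \frac{7}{2}$ ($w = - \frac{15 - 1}{4} = \left(- \frac{1}{4}\right) 14 = - \frac{7}{2} \approx -3.5$)
$G = i \sqrt{22}$ ($G = \sqrt{-190 + 168} = \sqrt{-22} = i \sqrt{22} \approx 4.6904 i$)
$G w = i \sqrt{22} \left(- \frac{7}{2}\right) = - \frac{7 i \sqrt{22}}{2}$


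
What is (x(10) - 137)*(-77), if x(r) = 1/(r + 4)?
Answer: 21087/2 ≈ 10544.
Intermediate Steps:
x(r) = 1/(4 + r)
(x(10) - 137)*(-77) = (1/(4 + 10) - 137)*(-77) = (1/14 - 137)*(-77) = -1917/14*(-77) = 21087/2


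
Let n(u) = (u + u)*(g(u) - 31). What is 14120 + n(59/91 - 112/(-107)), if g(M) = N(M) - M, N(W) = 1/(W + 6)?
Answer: 99520921300995210/7103766605663 ≈ 14010.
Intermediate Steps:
N(W) = 1/(6 + W)
g(M) = 1/(6 + M) - M
n(u) = 2*u*(-31 + (1 - u*(6 + u))/(6 + u)) (n(u) = (u + u)*((1 - u*(6 + u))/(6 + u) - 31) = (2*u)*(-31 + (1 - u*(6 + u))/(6 + u)) = 2*u*(-31 + (1 - u*(6 + u))/(6 + u)))
14120 + n(59/91 - 112/(-107)) = 14120 - 2*(59/91 - 112/(-107))*(-1 + (6 + (59/91 - 112/(-107)))*(31 + (59/91 - 112/(-107))))/(6 + (59/91 - 112/(-107))) = 14120 - 2*(59*(1/91) - 112*(-1/107))*(-1 + (6 + (59*(1/91) - 112*(-1/107)))*(31 + (59*(1/91) - 112*(-1/107))))/(6 + (59*(1/91) - 112*(-1/107))) = 14120 - 2*(59/91 + 112/107)*(-1 + (6 + (59/91 + 112/107))*(31 + (59/91 + 112/107)))/(6 + (59/91 + 112/107)) = 14120 - 2*16505/9737*(-1 + (6 + 16505/9737)*(31 + 16505/9737))/(6 + 16505/9737) = 14120 - 2*16505/9737*(-1 + (74927/9737)*(318352/9737))/74927/9737 = 14120 - 2*16505/9737*9737/74927*(-1 + 23853160304/94809169) = 14120 - 2*16505/9737*9737/74927*23758351135/94809169 = 14120 - 784263170966350/7103766605663 = 99520921300995210/7103766605663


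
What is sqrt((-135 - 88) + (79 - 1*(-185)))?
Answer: sqrt(41) ≈ 6.4031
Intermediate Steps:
sqrt((-135 - 88) + (79 - 1*(-185))) = sqrt(-223 + (79 + 185)) = sqrt(-223 + 264) = sqrt(41)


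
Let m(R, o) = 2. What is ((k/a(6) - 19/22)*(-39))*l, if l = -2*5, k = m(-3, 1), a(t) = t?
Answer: -2275/11 ≈ -206.82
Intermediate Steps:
k = 2
l = -10
((k/a(6) - 19/22)*(-39))*l = ((2/6 - 19/22)*(-39))*(-10) = ((2*(⅙) - 19*1/22)*(-39))*(-10) = ((⅓ - 19/22)*(-39))*(-10) = -35/66*(-39)*(-10) = (455/22)*(-10) = -2275/11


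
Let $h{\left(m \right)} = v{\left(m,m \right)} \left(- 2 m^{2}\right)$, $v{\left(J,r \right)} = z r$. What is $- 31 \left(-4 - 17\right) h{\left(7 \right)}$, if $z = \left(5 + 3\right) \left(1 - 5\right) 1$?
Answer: $14290752$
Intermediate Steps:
$z = -32$ ($z = 8 \left(\left(-4\right) 1\right) = 8 \left(-4\right) = -32$)
$v{\left(J,r \right)} = - 32 r$
$h{\left(m \right)} = 64 m^{3}$ ($h{\left(m \right)} = - 32 m \left(- 2 m^{2}\right) = 64 m^{3}$)
$- 31 \left(-4 - 17\right) h{\left(7 \right)} = - 31 \left(-4 - 17\right) 64 \cdot 7^{3} = \left(-31\right) \left(-21\right) 64 \cdot 343 = 651 \cdot 21952 = 14290752$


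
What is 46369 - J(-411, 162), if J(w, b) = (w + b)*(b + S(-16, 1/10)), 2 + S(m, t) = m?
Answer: 82225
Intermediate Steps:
S(m, t) = -2 + m
J(w, b) = (-18 + b)*(b + w) (J(w, b) = (w + b)*(b + (-2 - 16)) = (b + w)*(b - 18) = (b + w)*(-18 + b) = (-18 + b)*(b + w))
46369 - J(-411, 162) = 46369 - (162² - 18*162 - 18*(-411) + 162*(-411)) = 46369 - (26244 - 2916 + 7398 - 66582) = 46369 - 1*(-35856) = 46369 + 35856 = 82225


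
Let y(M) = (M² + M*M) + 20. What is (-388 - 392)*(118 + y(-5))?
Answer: -146640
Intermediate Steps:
y(M) = 20 + 2*M² (y(M) = (M² + M²) + 20 = 2*M² + 20 = 20 + 2*M²)
(-388 - 392)*(118 + y(-5)) = (-388 - 392)*(118 + (20 + 2*(-5)²)) = -780*(118 + (20 + 2*25)) = -780*(118 + (20 + 50)) = -780*(118 + 70) = -780*188 = -146640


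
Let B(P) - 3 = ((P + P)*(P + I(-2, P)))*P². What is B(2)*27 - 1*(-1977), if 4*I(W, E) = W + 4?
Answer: 3138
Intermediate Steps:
I(W, E) = 1 + W/4 (I(W, E) = (W + 4)/4 = (4 + W)/4 = 1 + W/4)
B(P) = 3 + 2*P³*(½ + P) (B(P) = 3 + ((P + P)*(P + (1 + (¼)*(-2))))*P² = 3 + ((2*P)*(P + (1 - ½)))*P² = 3 + ((2*P)*(P + ½))*P² = 3 + ((2*P)*(½ + P))*P² = 3 + (2*P*(½ + P))*P² = 3 + 2*P³*(½ + P))
B(2)*27 - 1*(-1977) = (3 + 2³ + 2*2⁴)*27 - 1*(-1977) = (3 + 8 + 2*16)*27 + 1977 = (3 + 8 + 32)*27 + 1977 = 43*27 + 1977 = 1161 + 1977 = 3138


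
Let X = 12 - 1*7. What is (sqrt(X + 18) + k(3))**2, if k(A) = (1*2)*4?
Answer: (8 + sqrt(23))**2 ≈ 163.73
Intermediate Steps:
X = 5 (X = 12 - 7 = 5)
k(A) = 8 (k(A) = 2*4 = 8)
(sqrt(X + 18) + k(3))**2 = (sqrt(5 + 18) + 8)**2 = (sqrt(23) + 8)**2 = (8 + sqrt(23))**2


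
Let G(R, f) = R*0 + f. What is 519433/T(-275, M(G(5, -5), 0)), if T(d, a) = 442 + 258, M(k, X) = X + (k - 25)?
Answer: 519433/700 ≈ 742.05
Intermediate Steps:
G(R, f) = f (G(R, f) = 0 + f = f)
M(k, X) = -25 + X + k (M(k, X) = X + (-25 + k) = -25 + X + k)
T(d, a) = 700
519433/T(-275, M(G(5, -5), 0)) = 519433/700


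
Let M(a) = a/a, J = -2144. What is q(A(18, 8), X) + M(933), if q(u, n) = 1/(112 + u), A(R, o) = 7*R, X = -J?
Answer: 239/238 ≈ 1.0042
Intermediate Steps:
M(a) = 1
X = 2144 (X = -1*(-2144) = 2144)
q(A(18, 8), X) + M(933) = 1/(112 + 7*18) + 1 = 1/(112 + 126) + 1 = 1/238 + 1 = 239/238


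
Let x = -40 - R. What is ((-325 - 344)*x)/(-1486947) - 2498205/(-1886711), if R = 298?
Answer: 37793926039/32246428291 ≈ 1.1720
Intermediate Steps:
x = -338 (x = -40 - 1*298 = -40 - 298 = -338)
((-325 - 344)*x)/(-1486947) - 2498205/(-1886711) = ((-325 - 344)*(-338))/(-1486947) - 2498205/(-1886711) = -669*(-338)*(-1/1486947) - 2498205*(-1/1886711) = 226122*(-1/1486947) + 86145/65059 = -75374/495649 + 86145/65059 = 37793926039/32246428291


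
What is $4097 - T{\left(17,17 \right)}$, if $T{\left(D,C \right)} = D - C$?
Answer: $4097$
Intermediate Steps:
$4097 - T{\left(17,17 \right)} = 4097 - \left(17 - 17\right) = 4097 - 0 = 4097 + 0 = 4097$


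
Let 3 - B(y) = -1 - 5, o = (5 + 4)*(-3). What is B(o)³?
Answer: 729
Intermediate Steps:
o = -27 (o = 9*(-3) = -27)
B(y) = 9 (B(y) = 3 - (-1 - 5) = 3 - 1*(-6) = 3 + 6 = 9)
B(o)³ = 9³ = 729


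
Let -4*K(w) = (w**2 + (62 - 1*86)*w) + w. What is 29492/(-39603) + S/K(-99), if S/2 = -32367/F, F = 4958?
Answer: -48772407050/65875986627 ≈ -0.74037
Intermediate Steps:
K(w) = -w**2/4 + 23*w/4 (K(w) = -((w**2 + (62 - 1*86)*w) + w)/4 = -((w**2 + (62 - 86)*w) + w)/4 = -((w**2 - 24*w) + w)/4 = -(w**2 - 23*w)/4 = -w**2/4 + 23*w/4)
S = -32367/2479 (S = 2*(-32367/4958) = -32367/2479 ≈ -13.056)
29492/(-39603) + S/K(-99) = 29492/(-39603) - 32367*(-4/(99*(23 - 1*(-99))))/2479 = 29492*(-1/39603) - 32367*(-4/(99*(23 + 99)))/2479 = -29492/39603 - 32367/(2479*((1/4)*(-99)*122)) = -29492/39603 - 32367/(2479*(-6039/2)) = -29492/39603 - 32367/2479*(-2/6039) = -29492/39603 + 21578/4990227 = -48772407050/65875986627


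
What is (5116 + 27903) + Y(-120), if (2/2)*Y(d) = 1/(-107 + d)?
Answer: 7495312/227 ≈ 33019.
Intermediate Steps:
Y(d) = 1/(-107 + d)
(5116 + 27903) + Y(-120) = (5116 + 27903) + 1/(-107 - 120) = 33019 + 1/(-227) = 33019 - 1/227 = 7495312/227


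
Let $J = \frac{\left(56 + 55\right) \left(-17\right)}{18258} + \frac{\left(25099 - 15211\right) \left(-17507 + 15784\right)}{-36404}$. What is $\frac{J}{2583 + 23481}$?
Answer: $\frac{1524476911}{84920630112} \approx 0.017952$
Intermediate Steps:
$J = \frac{1524476911}{3258158}$ ($J = 111 \left(-17\right) \frac{1}{18258} + 9888 \left(-1723\right) \left(- \frac{1}{36404}\right) = \left(-1887\right) \frac{1}{18258} - - \frac{4259256}{9101} = - \frac{37}{358} + \frac{4259256}{9101} = \frac{1524476911}{3258158} \approx 467.9$)
$\frac{J}{2583 + 23481} = \frac{1524476911}{3258158 \left(2583 + 23481\right)} = \frac{1524476911}{3258158 \cdot 26064} = \frac{1524476911}{3258158} \cdot \frac{1}{26064} = \frac{1524476911}{84920630112}$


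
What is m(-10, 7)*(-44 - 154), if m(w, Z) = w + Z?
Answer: 594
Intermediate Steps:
m(w, Z) = Z + w
m(-10, 7)*(-44 - 154) = (7 - 10)*(-44 - 154) = -3*(-198) = 594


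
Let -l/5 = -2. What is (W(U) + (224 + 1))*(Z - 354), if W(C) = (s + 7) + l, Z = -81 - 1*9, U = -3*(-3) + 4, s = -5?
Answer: -105228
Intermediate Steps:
U = 13 (U = 9 + 4 = 13)
l = 10 (l = -5*(-2) = 10)
Z = -90 (Z = -81 - 9 = -90)
W(C) = 12 (W(C) = (-5 + 7) + 10 = 2 + 10 = 12)
(W(U) + (224 + 1))*(Z - 354) = (12 + (224 + 1))*(-90 - 354) = (12 + 225)*(-444) = 237*(-444) = -105228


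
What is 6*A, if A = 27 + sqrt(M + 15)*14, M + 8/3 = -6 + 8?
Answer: 162 + 28*sqrt(129) ≈ 480.02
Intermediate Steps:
M = -2/3 (M = -8/3 + (-6 + 8) = -8/3 + 2 = -2/3 ≈ -0.66667)
A = 27 + 14*sqrt(129)/3 (A = 27 + sqrt(-2/3 + 15)*14 = 27 + sqrt(43/3)*14 = 27 + (sqrt(129)/3)*14 = 27 + 14*sqrt(129)/3 ≈ 80.003)
6*A = 6*(27 + 14*sqrt(129)/3) = 162 + 28*sqrt(129)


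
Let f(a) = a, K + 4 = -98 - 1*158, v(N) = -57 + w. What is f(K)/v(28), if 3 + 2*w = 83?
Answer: 260/17 ≈ 15.294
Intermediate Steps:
w = 40 (w = -3/2 + (½)*83 = -3/2 + 83/2 = 40)
v(N) = -17 (v(N) = -57 + 40 = -17)
K = -260 (K = -4 + (-98 - 1*158) = -4 + (-98 - 158) = -4 - 256 = -260)
f(K)/v(28) = -260/(-17) = -260*(-1/17) = 260/17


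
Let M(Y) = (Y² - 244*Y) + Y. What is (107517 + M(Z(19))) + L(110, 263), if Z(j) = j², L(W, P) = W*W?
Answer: 162215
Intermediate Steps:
L(W, P) = W²
M(Y) = Y² - 243*Y
(107517 + M(Z(19))) + L(110, 263) = (107517 + 19²*(-243 + 19²)) + 110² = (107517 + 361*(-243 + 361)) + 12100 = (107517 + 361*118) + 12100 = (107517 + 42598) + 12100 = 150115 + 12100 = 162215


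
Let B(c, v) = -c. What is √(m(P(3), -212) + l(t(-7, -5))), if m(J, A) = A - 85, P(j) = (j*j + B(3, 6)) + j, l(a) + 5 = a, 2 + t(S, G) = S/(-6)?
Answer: I*√10902/6 ≈ 17.402*I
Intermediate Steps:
t(S, G) = -2 - S/6 (t(S, G) = -2 + S/(-6) = -2 + S*(-⅙) = -2 - S/6)
l(a) = -5 + a
P(j) = -3 + j + j² (P(j) = (j*j - 1*3) + j = (j² - 3) + j = (-3 + j²) + j = -3 + j + j²)
m(J, A) = -85 + A
√(m(P(3), -212) + l(t(-7, -5))) = √((-85 - 212) + (-5 + (-2 - ⅙*(-7)))) = √(-297 + (-5 + (-2 + 7/6))) = √(-297 + (-5 - ⅚)) = √(-297 - 35/6) = √(-1817/6) = I*√10902/6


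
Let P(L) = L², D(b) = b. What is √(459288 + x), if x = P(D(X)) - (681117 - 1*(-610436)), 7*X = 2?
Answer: I*√40780981/7 ≈ 912.29*I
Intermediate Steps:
X = 2/7 (X = (⅐)*2 = 2/7 ≈ 0.28571)
x = -63286093/49 (x = (2/7)² - (681117 - 1*(-610436)) = 4/49 - (681117 + 610436) = 4/49 - 1*1291553 = 4/49 - 1291553 = -63286093/49 ≈ -1.2916e+6)
√(459288 + x) = √(459288 - 63286093/49) = √(-40780981/49) = I*√40780981/7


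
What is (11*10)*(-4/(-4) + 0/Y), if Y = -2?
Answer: 110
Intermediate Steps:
(11*10)*(-4/(-4) + 0/Y) = (11*10)*(-4/(-4) + 0/(-2)) = 110*(-4*(-¼) + 0*(-½)) = 110*(1 + 0) = 110*1 = 110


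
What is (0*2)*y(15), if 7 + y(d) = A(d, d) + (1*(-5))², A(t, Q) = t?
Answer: 0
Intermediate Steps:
y(d) = 18 + d (y(d) = -7 + (d + (1*(-5))²) = -7 + (d + (-5)²) = -7 + (d + 25) = -7 + (25 + d) = 18 + d)
(0*2)*y(15) = (0*2)*(18 + 15) = 0*33 = 0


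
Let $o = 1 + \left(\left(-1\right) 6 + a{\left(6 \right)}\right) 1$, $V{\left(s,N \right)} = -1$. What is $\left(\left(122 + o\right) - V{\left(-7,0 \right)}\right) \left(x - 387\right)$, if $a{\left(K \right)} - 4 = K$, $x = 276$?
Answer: $-14208$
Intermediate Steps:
$a{\left(K \right)} = 4 + K$
$o = 5$ ($o = 1 + \left(\left(-1\right) 6 + \left(4 + 6\right)\right) 1 = 1 + \left(-6 + 10\right) 1 = 1 + 4 \cdot 1 = 1 + 4 = 5$)
$\left(\left(122 + o\right) - V{\left(-7,0 \right)}\right) \left(x - 387\right) = \left(\left(122 + 5\right) - -1\right) \left(276 - 387\right) = \left(127 + 1\right) \left(-111\right) = 128 \left(-111\right) = -14208$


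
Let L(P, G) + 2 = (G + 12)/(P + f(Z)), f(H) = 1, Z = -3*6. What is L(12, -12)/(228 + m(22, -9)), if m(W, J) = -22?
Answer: -1/103 ≈ -0.0097087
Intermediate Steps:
Z = -18
L(P, G) = -2 + (12 + G)/(1 + P) (L(P, G) = -2 + (G + 12)/(P + 1) = -2 + (12 + G)/(1 + P))
L(12, -12)/(228 + m(22, -9)) = ((10 - 12 - 2*12)/(1 + 12))/(228 - 22) = ((10 - 12 - 24)/13)/206 = ((1/13)*(-26))/206 = (1/206)*(-2) = -1/103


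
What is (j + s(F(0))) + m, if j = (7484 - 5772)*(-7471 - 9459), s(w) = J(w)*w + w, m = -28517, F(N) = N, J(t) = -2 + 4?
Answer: -29012677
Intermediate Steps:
J(t) = 2
s(w) = 3*w (s(w) = 2*w + w = 3*w)
j = -28984160 (j = 1712*(-16930) = -28984160)
(j + s(F(0))) + m = (-28984160 + 3*0) - 28517 = (-28984160 + 0) - 28517 = -28984160 - 28517 = -29012677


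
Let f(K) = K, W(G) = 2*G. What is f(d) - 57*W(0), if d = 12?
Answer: 12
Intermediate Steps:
f(d) - 57*W(0) = 12 - 114*0 = 12 - 57*0 = 12 + 0 = 12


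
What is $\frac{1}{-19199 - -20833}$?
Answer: $\frac{1}{1634} \approx 0.000612$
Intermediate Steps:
$\frac{1}{-19199 - -20833} = \frac{1}{-19199 + \left(-17 + 20850\right)} = \frac{1}{-19199 + 20833} = \frac{1}{1634}$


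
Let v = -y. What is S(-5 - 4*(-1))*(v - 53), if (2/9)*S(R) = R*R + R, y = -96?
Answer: 0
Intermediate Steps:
S(R) = 9*R/2 + 9*R²/2 (S(R) = 9*(R*R + R)/2 = 9*(R² + R)/2 = 9*(R + R²)/2 = 9*R/2 + 9*R²/2)
v = 96 (v = -1*(-96) = 96)
S(-5 - 4*(-1))*(v - 53) = (9*(-5 - 4*(-1))*(1 + (-5 - 4*(-1)))/2)*(96 - 53) = (9*(-5 + 4)*(1 + (-5 + 4))/2)*43 = ((9/2)*(-1)*(1 - 1))*43 = ((9/2)*(-1)*0)*43 = 0*43 = 0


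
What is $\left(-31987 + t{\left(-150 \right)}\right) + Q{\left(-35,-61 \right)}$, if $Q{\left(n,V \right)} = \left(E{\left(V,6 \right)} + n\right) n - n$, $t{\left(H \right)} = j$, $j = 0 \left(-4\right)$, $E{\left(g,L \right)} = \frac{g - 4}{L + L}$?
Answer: $- \frac{366449}{12} \approx -30537.0$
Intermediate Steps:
$E{\left(g,L \right)} = \frac{-4 + g}{2 L}$
$j = 0$
$t{\left(H \right)} = 0$
$Q{\left(n,V \right)} = - n + n \left(- \frac{1}{3} + n + \frac{V}{12}\right)$ ($Q{\left(n,V \right)} = \left(\frac{-4 + V}{2 \cdot 6} + n\right) n - n = \left(\frac{1}{2} \cdot \frac{1}{6} \left(-4 + V\right) + n\right) n - n = \left(\left(- \frac{1}{3} + \frac{V}{12}\right) + n\right) n - n = \left(- \frac{1}{3} + n + \frac{V}{12}\right) n - n = n \left(- \frac{1}{3} + n + \frac{V}{12}\right) - n = - n + n \left(- \frac{1}{3} + n + \frac{V}{12}\right)$)
$\left(-31987 + t{\left(-150 \right)}\right) + Q{\left(-35,-61 \right)} = \left(-31987 + 0\right) + \frac{1}{12} \left(-35\right) \left(-16 - 61 + 12 \left(-35\right)\right) = -31987 + \frac{1}{12} \left(-35\right) \left(-16 - 61 - 420\right) = -31987 + \frac{1}{12} \left(-35\right) \left(-497\right) = -31987 + \frac{17395}{12} = - \frac{366449}{12}$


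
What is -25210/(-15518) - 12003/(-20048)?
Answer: 345836317/155552432 ≈ 2.2233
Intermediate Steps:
-25210/(-15518) - 12003/(-20048) = -25210*(-1/15518) - 12003*(-1/20048) = 12605/7759 + 12003/20048 = 345836317/155552432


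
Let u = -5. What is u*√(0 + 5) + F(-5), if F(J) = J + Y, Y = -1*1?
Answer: -6 - 5*√5 ≈ -17.180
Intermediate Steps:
Y = -1
F(J) = -1 + J (F(J) = J - 1 = -1 + J)
u*√(0 + 5) + F(-5) = -5*√(0 + 5) + (-1 - 5) = -5*√5 - 6 = -6 - 5*√5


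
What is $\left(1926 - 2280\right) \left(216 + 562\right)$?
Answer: $-275412$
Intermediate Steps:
$\left(1926 - 2280\right) \left(216 + 562\right) = \left(-354\right) 778 = -275412$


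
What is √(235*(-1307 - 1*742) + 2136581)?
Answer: √1655066 ≈ 1286.5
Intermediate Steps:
√(235*(-1307 - 1*742) + 2136581) = √(235*(-1307 - 742) + 2136581) = √(235*(-2049) + 2136581) = √(-481515 + 2136581) = √1655066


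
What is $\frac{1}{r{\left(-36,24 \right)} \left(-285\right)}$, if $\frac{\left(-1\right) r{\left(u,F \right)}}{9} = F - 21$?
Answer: $\frac{1}{7695} \approx 0.00012995$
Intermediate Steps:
$r{\left(u,F \right)} = 189 - 9 F$ ($r{\left(u,F \right)} = - 9 \left(F - 21\right) = - 9 \left(-21 + F\right) = 189 - 9 F$)
$\frac{1}{r{\left(-36,24 \right)} \left(-285\right)} = \frac{1}{\left(189 - 216\right) \left(-285\right)} = \frac{1}{\left(-27\right) \left(-285\right)} = \frac{1}{7695}$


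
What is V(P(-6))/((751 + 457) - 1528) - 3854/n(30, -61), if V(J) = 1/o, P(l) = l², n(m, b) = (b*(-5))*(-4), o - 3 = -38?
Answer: 2158301/683200 ≈ 3.1591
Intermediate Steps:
o = -35 (o = 3 - 38 = -35)
n(m, b) = 20*b (n(m, b) = -5*b*(-4) = 20*b)
V(J) = -1/35 (V(J) = 1/(-35) = -1/35)
V(P(-6))/((751 + 457) - 1528) - 3854/n(30, -61) = -1/(35*((751 + 457) - 1528)) - 3854/(20*(-61)) = -1/(35*(1208 - 1528)) - 3854/(-1220) = -1/35/(-320) - 3854*(-1/1220) = -1/35*(-1/320) + 1927/610 = 1/11200 + 1927/610 = 2158301/683200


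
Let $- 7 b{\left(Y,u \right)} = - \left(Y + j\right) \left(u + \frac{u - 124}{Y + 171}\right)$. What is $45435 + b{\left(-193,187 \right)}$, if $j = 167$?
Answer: $\frac{3445832}{77} \approx 44751.0$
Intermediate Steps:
$b{\left(Y,u \right)} = \frac{\left(167 + Y\right) \left(u + \frac{-124 + u}{171 + Y}\right)}{7}$ ($b{\left(Y,u \right)} = - \frac{\left(-1\right) \left(Y + 167\right) \left(u + \frac{u - 124}{Y + 171}\right)}{7} = - \frac{\left(-1\right) \left(167 + Y\right) \left(u + \frac{-124 + u}{171 + Y}\right)}{7} = \frac{\left(167 + Y\right) \left(u + \frac{-124 + u}{171 + Y}\right)}{7}$)
$45435 + b{\left(-193,187 \right)} = 45435 + \frac{-20708 - -23932 + 28724 \cdot 187 + 187 \left(-193\right)^{2} + 339 \left(-193\right) 187}{7 \left(171 - 193\right)} = 45435 + \frac{-20708 + 23932 + 5371388 + 187 \cdot 37249 - 12234849}{7 \left(-22\right)} = 45435 + \frac{1}{7} \left(- \frac{1}{22}\right) \left(-20708 + 23932 + 5371388 + 6965563 - 12234849\right) = 45435 + \frac{1}{7} \left(- \frac{1}{22}\right) 105326 = 45435 - \frac{52663}{77} = \frac{3445832}{77}$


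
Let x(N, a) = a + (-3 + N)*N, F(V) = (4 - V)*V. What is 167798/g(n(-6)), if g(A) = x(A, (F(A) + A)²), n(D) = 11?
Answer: 83899/2222 ≈ 37.758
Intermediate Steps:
F(V) = V*(4 - V)
x(N, a) = a + N*(-3 + N)
g(A) = A² + (A + A*(4 - A))² - 3*A (g(A) = (A*(4 - A) + A)² + A² - 3*A = (A + A*(4 - A))² + A² - 3*A = A² + (A + A*(4 - A))² - 3*A)
167798/g(n(-6)) = 167798/((11*(-3 + 11 + 11*(-5 + 11)²))) = 167798/((11*(-3 + 11 + 11*6²))) = 167798/((11*(-3 + 11 + 11*36))) = 167798/((11*(-3 + 11 + 396))) = 167798/((11*404)) = 167798/4444 = 167798*(1/4444) = 83899/2222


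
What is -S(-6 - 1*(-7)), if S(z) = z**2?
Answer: -1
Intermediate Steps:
-S(-6 - 1*(-7)) = -(-6 - 1*(-7))**2 = -(-6 + 7)**2 = -1*1**2 = -1*1 = -1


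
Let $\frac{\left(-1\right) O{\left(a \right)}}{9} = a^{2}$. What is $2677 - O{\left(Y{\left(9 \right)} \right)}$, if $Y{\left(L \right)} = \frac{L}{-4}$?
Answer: $\frac{43561}{16} \approx 2722.6$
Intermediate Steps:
$Y{\left(L \right)} = - \frac{L}{4}$ ($Y{\left(L \right)} = L \left(- \frac{1}{4}\right) = - \frac{L}{4}$)
$O{\left(a \right)} = - 9 a^{2}$
$2677 - O{\left(Y{\left(9 \right)} \right)} = 2677 - - 9 \left(\left(- \frac{1}{4}\right) 9\right)^{2} = 2677 - - 9 \left(- \frac{9}{4}\right)^{2} = 2677 - \left(-9\right) \frac{81}{16} = 2677 - - \frac{729}{16} = 2677 + \frac{729}{16} = \frac{43561}{16}$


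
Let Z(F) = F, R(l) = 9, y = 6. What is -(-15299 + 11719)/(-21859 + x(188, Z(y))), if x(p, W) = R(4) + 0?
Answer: -358/2185 ≈ -0.16384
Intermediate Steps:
x(p, W) = 9 (x(p, W) = 9 + 0 = 9)
-(-15299 + 11719)/(-21859 + x(188, Z(y))) = -(-15299 + 11719)/(-21859 + 9) = -(-3580)/(-21850) = -(-3580)*(-1)/21850 = -1*358/2185 = -358/2185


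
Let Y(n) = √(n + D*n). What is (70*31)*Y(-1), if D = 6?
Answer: 2170*I*√7 ≈ 5741.3*I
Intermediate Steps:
Y(n) = √7*√n (Y(n) = √(n + 6*n) = √(7*n) = √7*√n)
(70*31)*Y(-1) = (70*31)*(√7*√(-1)) = 2170*(√7*I) = 2170*(I*√7) = 2170*I*√7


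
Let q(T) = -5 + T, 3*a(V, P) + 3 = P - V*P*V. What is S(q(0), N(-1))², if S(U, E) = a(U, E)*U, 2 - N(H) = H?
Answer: 15625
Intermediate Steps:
a(V, P) = -1 + P/3 - P*V²/3 (a(V, P) = -1 + (P - V*P*V)/3 = -1 + (P - P*V*V)/3 = -1 + (P - P*V²)/3 = -1 + (P/3 - P*V²/3) = -1 + P/3 - P*V²/3)
N(H) = 2 - H
S(U, E) = U*(-1 + E/3 - E*U²/3) (S(U, E) = (-1 + E/3 - E*U²/3)*U = U*(-1 + E/3 - E*U²/3))
S(q(0), N(-1))² = ((-5 + 0)*(-3 + (2 - 1*(-1)) - (2 - 1*(-1))*(-5 + 0)²)/3)² = ((⅓)*(-5)*(-3 + (2 + 1) - 1*(2 + 1)*(-5)²))² = ((⅓)*(-5)*(-3 + 3 - 1*3*25))² = ((⅓)*(-5)*(-3 + 3 - 75))² = ((⅓)*(-5)*(-75))² = 125² = 15625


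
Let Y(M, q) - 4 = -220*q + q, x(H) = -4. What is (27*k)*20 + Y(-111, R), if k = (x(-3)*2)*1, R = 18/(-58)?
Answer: -123193/29 ≈ -4248.0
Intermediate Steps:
R = -9/29 (R = 18*(-1/58) = -9/29 ≈ -0.31034)
k = -8 (k = -4*2*1 = -8*1 = -8)
Y(M, q) = 4 - 219*q (Y(M, q) = 4 + (-220*q + q) = 4 - 219*q)
(27*k)*20 + Y(-111, R) = (27*(-8))*20 + (4 - 219*(-9/29)) = -216*20 + (4 + 1971/29) = -4320 + 2087/29 = -123193/29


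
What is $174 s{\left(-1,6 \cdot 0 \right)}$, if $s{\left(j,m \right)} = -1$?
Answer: $-174$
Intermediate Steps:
$174 s{\left(-1,6 \cdot 0 \right)} = 174 \left(-1\right) = -174$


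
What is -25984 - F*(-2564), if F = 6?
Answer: -10600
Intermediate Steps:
-25984 - F*(-2564) = -25984 - 6*(-2564) = -25984 - 1*(-15384) = -25984 + 15384 = -10600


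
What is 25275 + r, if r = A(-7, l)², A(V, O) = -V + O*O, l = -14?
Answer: 66484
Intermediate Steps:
A(V, O) = O² - V (A(V, O) = -V + O² = O² - V)
r = 41209 (r = ((-14)² - 1*(-7))² = (196 + 7)² = 203² = 41209)
25275 + r = 25275 + 41209 = 66484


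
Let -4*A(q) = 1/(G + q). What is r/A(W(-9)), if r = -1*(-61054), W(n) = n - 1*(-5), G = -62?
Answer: 16118256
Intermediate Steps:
W(n) = 5 + n (W(n) = n + 5 = 5 + n)
A(q) = -1/(4*(-62 + q))
r = 61054
r/A(W(-9)) = 61054/((-1/(-248 + 4*(5 - 9)))) = 61054/((-1/(-248 + 4*(-4)))) = 61054/((-1/(-248 - 16))) = 61054/((-1/(-264))) = 61054/((-1*(-1/264))) = 61054/(1/264) = 61054*264 = 16118256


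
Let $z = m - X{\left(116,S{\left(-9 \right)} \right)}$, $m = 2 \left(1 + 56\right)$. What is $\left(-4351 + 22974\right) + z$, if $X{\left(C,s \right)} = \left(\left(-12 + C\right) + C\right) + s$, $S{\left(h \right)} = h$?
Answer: $18526$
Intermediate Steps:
$X{\left(C,s \right)} = -12 + s + 2 C$ ($X{\left(C,s \right)} = \left(-12 + 2 C\right) + s = -12 + s + 2 C$)
$m = 114$ ($m = 2 \cdot 57 = 114$)
$z = -97$ ($z = 114 - \left(-12 - 9 + 2 \cdot 116\right) = 114 - \left(-12 - 9 + 232\right) = 114 - 211 = -97$)
$\left(-4351 + 22974\right) + z = \left(-4351 + 22974\right) - 97 = 18623 - 97 = 18526$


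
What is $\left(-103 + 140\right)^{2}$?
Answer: $1369$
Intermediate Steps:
$\left(-103 + 140\right)^{2} = 37^{2} = 1369$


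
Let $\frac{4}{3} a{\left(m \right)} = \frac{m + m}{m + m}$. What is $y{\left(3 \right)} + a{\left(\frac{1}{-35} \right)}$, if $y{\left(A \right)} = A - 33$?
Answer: $- \frac{117}{4} \approx -29.25$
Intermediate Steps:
$y{\left(A \right)} = -33 + A$ ($y{\left(A \right)} = A - 33 = -33 + A$)
$a{\left(m \right)} = \frac{3}{4}$ ($a{\left(m \right)} = \frac{3 \frac{m + m}{m + m}}{4} = \frac{3 \frac{2 m}{2 m}}{4} = \frac{3 \cdot 2 m \frac{1}{2 m}}{4} = \frac{3}{4} \cdot 1 = \frac{3}{4}$)
$y{\left(3 \right)} + a{\left(\frac{1}{-35} \right)} = \left(-33 + 3\right) + \frac{3}{4} = -30 + \frac{3}{4} = - \frac{117}{4}$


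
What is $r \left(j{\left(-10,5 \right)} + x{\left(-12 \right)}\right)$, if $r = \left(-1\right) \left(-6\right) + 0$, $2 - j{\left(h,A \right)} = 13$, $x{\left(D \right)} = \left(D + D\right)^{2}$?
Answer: $3390$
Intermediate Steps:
$x{\left(D \right)} = 4 D^{2}$ ($x{\left(D \right)} = \left(2 D\right)^{2} = 4 D^{2}$)
$j{\left(h,A \right)} = -11$ ($j{\left(h,A \right)} = 2 - 13 = -11$)
$r = 6$ ($r = 6 + 0 = 6$)
$r \left(j{\left(-10,5 \right)} + x{\left(-12 \right)}\right) = 6 \left(-11 + 4 \left(-12\right)^{2}\right) = 6 \left(-11 + 4 \cdot 144\right) = 6 \left(-11 + 576\right) = 6 \cdot 565 = 3390$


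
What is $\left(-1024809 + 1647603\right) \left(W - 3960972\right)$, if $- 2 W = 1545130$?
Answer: $-2948018442378$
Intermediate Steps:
$W = -772565$ ($W = \left(- \frac{1}{2}\right) 1545130 = -772565$)
$\left(-1024809 + 1647603\right) \left(W - 3960972\right) = \left(-1024809 + 1647603\right) \left(-772565 - 3960972\right) = 622794 \left(-4733537\right) = -2948018442378$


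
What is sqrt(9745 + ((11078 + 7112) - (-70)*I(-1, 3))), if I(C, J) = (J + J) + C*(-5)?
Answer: sqrt(28705) ≈ 169.43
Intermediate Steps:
I(C, J) = -5*C + 2*J (I(C, J) = 2*J - 5*C = -5*C + 2*J)
sqrt(9745 + ((11078 + 7112) - (-70)*I(-1, 3))) = sqrt(9745 + ((11078 + 7112) - (-70)*(-5*(-1) + 2*3))) = sqrt(9745 + (18190 - (-70)*(5 + 6))) = sqrt(9745 + (18190 - (-70)*11)) = sqrt(9745 + (18190 - 1*(-770))) = sqrt(9745 + (18190 + 770)) = sqrt(9745 + 18960) = sqrt(28705)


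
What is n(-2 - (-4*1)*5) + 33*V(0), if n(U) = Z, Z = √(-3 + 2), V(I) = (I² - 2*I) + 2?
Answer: 66 + I ≈ 66.0 + 1.0*I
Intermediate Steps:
V(I) = 2 + I² - 2*I
Z = I (Z = √(-1) = I ≈ 1.0*I)
n(U) = I
n(-2 - (-4*1)*5) + 33*V(0) = I + 33*(2 + 0² - 2*0) = I + 33*(2 + 0 + 0) = I + 33*2 = I + 66 = 66 + I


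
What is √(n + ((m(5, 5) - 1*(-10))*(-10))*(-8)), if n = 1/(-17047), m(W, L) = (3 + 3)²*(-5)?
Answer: I*√3952162859447/17047 ≈ 116.62*I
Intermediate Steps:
m(W, L) = -180 (m(W, L) = 6²*(-5) = 36*(-5) = -180)
n = -1/17047 ≈ -5.8661e-5
√(n + ((m(5, 5) - 1*(-10))*(-10))*(-8)) = √(-1/17047 + ((-180 - 1*(-10))*(-10))*(-8)) = √(-1/17047 + ((-180 + 10)*(-10))*(-8)) = √(-1/17047 - 170*(-10)*(-8)) = √(-1/17047 + 1700*(-8)) = √(-1/17047 - 13600) = √(-231839201/17047) = I*√3952162859447/17047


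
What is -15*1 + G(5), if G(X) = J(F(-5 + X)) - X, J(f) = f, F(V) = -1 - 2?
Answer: -23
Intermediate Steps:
F(V) = -3
G(X) = -3 - X
-15*1 + G(5) = -15*1 + (-3 - 1*5) = -15 + (-3 - 5) = -15 - 8 = -23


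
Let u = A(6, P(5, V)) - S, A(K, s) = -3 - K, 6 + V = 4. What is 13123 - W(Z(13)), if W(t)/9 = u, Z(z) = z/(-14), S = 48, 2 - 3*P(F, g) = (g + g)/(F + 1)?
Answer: 13636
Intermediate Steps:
V = -2 (V = -6 + 4 = -2)
P(F, g) = ⅔ - 2*g/(3*(1 + F)) (P(F, g) = ⅔ - (g + g)/(3*(F + 1)) = ⅔ - 2*g/(3*(1 + F)))
Z(z) = -z/14 (Z(z) = z*(-1/14) = -z/14)
u = -57 (u = (-3 - 1*6) - 1*48 = (-3 - 6) - 48 = -9 - 48 = -57)
W(t) = -513 (W(t) = 9*(-57) = -513)
13123 - W(Z(13)) = 13123 - 1*(-513) = 13123 + 513 = 13636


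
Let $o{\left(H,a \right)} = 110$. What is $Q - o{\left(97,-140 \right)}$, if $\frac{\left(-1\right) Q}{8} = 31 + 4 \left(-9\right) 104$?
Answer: $29594$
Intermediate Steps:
$Q = 29704$ ($Q = - 8 \left(31 + 4 \left(-9\right) 104\right) = - 8 \left(31 - 3744\right) = \left(-8\right) \left(-3713\right) = 29704$)
$Q - o{\left(97,-140 \right)} = 29704 - 110 = 29594$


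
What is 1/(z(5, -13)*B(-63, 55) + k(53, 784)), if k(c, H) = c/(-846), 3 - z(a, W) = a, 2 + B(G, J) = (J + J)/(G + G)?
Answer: 1974/11219 ≈ 0.17595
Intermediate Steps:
B(G, J) = -2 + J/G (B(G, J) = -2 + (J + J)/(G + G) = -2 + (2*J)/((2*G)) = -2 + (2*J)*(1/(2*G)) = -2 + J/G)
z(a, W) = 3 - a
k(c, H) = -c/846 (k(c, H) = c*(-1/846) = -c/846)
1/(z(5, -13)*B(-63, 55) + k(53, 784)) = 1/((3 - 1*5)*(-2 + 55/(-63)) - 1/846*53) = 1/((3 - 5)*(-2 + 55*(-1/63)) - 53/846) = 1/(-2*(-2 - 55/63) - 53/846) = 1/(-2*(-181/63) - 53/846) = 1/(362/63 - 53/846) = 1/(11219/1974) = 1974/11219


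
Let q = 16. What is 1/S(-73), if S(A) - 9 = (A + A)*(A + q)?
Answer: 1/8331 ≈ 0.00012003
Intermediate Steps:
S(A) = 9 + 2*A*(16 + A) (S(A) = 9 + (A + A)*(A + 16) = 9 + (2*A)*(16 + A) = 9 + 2*A*(16 + A))
1/S(-73) = 1/(9 + 2*(-73)² + 32*(-73)) = 1/(9 + 2*5329 - 2336) = 1/(9 + 10658 - 2336) = 1/8331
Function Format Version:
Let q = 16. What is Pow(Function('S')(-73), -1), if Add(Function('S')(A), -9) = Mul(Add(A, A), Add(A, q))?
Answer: Rational(1, 8331) ≈ 0.00012003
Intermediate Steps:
Function('S')(A) = Add(9, Mul(2, A, Add(16, A))) (Function('S')(A) = Add(9, Mul(Add(A, A), Add(A, 16))) = Add(9, Mul(Mul(2, A), Add(16, A))) = Add(9, Mul(2, A, Add(16, A))))
Pow(Function('S')(-73), -1) = Pow(Add(9, Mul(2, Pow(-73, 2)), Mul(32, -73)), -1) = Pow(Add(9, Mul(2, 5329), -2336), -1) = Pow(Add(9, 10658, -2336), -1) = Pow(8331, -1) = Rational(1, 8331)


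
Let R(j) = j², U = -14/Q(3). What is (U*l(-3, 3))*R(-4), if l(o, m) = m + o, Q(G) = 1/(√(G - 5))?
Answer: 0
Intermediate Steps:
Q(G) = (-5 + G)^(-½) (Q(G) = 1/(√(-5 + G)) = (-5 + G)^(-½))
U = -14*I*√2 (U = -14*√(-5 + 3) = -14*I*√2 ≈ -19.799*I)
(U*l(-3, 3))*R(-4) = ((-14*I*√2)*(3 - 3))*(-4)² = (-14*I*√2*0)*16 = 0*16 = 0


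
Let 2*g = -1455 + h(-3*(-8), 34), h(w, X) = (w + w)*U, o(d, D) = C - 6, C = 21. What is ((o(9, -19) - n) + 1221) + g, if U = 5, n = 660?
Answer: -63/2 ≈ -31.500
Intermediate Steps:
o(d, D) = 15 (o(d, D) = 21 - 6 = 15)
h(w, X) = 10*w (h(w, X) = (w + w)*5 = (2*w)*5 = 10*w)
g = -1215/2 (g = (-1455 + 10*(-3*(-8)))/2 = (-1455 + 10*24)/2 = (-1455 + 240)/2 = (1/2)*(-1215) = -1215/2 ≈ -607.50)
((o(9, -19) - n) + 1221) + g = ((15 - 1*660) + 1221) - 1215/2 = ((15 - 660) + 1221) - 1215/2 = (-645 + 1221) - 1215/2 = 576 - 1215/2 = -63/2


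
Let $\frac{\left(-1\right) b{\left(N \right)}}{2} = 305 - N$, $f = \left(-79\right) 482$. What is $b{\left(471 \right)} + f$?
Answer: $-37746$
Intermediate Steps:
$f = -38078$
$b{\left(N \right)} = -610 + 2 N$ ($b{\left(N \right)} = - 2 \left(305 - N\right) = -610 + 2 N$)
$b{\left(471 \right)} + f = \left(-610 + 2 \cdot 471\right) - 38078 = \left(-610 + 942\right) - 38078 = 332 - 38078 = -37746$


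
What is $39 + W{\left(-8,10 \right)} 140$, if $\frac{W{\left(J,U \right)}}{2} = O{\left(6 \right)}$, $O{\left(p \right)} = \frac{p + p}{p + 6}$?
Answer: $319$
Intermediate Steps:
$O{\left(p \right)} = \frac{2 p}{6 + p}$
$W{\left(J,U \right)} = 2$ ($W{\left(J,U \right)} = 2 \cdot 2 \cdot 6 \frac{1}{6 + 6} = 2 \cdot 2 \cdot 6 \cdot \frac{1}{12} = 2 \cdot 1 = 2$)
$39 + W{\left(-8,10 \right)} 140 = 39 + 2 \cdot 140 = 39 + 280 = 319$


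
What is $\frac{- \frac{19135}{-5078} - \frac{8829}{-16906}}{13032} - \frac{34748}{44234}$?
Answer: $- \frac{285728450148175}{363883143407544} \approx -0.78522$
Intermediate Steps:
$\frac{- \frac{19135}{-5078} - \frac{8829}{-16906}}{13032} - \frac{34748}{44234} = \left(\left(-19135\right) \left(- \frac{1}{5078}\right) - - \frac{8829}{16906}\right) \frac{1}{13032} - \frac{1022}{1301} = \left(\frac{19135}{5078} + \frac{8829}{16906}\right) \frac{1}{13032} - \frac{1022}{1301} = \frac{92082493}{21462167} \cdot \frac{1}{13032} - \frac{1022}{1301} = \frac{92082493}{279694960344} - \frac{1022}{1301} = - \frac{285728450148175}{363883143407544}$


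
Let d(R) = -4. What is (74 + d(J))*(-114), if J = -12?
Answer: -7980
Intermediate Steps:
(74 + d(J))*(-114) = (74 - 4)*(-114) = 70*(-114) = -7980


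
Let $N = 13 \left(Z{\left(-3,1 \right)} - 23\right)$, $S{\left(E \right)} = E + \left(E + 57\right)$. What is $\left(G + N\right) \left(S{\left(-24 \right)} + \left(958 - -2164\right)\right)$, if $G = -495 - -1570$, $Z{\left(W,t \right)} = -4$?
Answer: $2266844$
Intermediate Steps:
$G = 1075$ ($G = -495 + 1570 = 1075$)
$S{\left(E \right)} = 57 + 2 E$ ($S{\left(E \right)} = E + \left(57 + E\right) = 57 + 2 E$)
$N = -351$ ($N = 13 \left(-4 - 23\right) = 13 \left(-27\right) = -351$)
$\left(G + N\right) \left(S{\left(-24 \right)} + \left(958 - -2164\right)\right) = \left(1075 - 351\right) \left(\left(57 + 2 \left(-24\right)\right) + \left(958 - -2164\right)\right) = 724 \left(\left(57 - 48\right) + \left(958 + 2164\right)\right) = 724 \left(9 + 3122\right) = 724 \cdot 3131 = 2266844$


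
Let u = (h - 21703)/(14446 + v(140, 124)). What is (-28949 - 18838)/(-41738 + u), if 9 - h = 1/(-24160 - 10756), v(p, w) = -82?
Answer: 23966777732688/20933759518615 ≈ 1.1449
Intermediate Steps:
h = 314245/34916 (h = 9 - 1/(-24160 - 10756) = 9 - 1/(-34916) = 9 - 1*(-1/34916) = 9 + 1/34916 = 314245/34916 ≈ 9.0000)
u = -757467703/501533424 (u = (314245/34916 - 21703)/(14446 - 82) = -757467703/34916/14364 = -757467703/34916*1/14364 = -757467703/501533424 ≈ -1.5103)
(-28949 - 18838)/(-41738 + u) = (-28949 - 18838)/(-41738 - 757467703/501533424) = -47787/(-20933759518615/501533424) = -47787*(-501533424/20933759518615) = 23966777732688/20933759518615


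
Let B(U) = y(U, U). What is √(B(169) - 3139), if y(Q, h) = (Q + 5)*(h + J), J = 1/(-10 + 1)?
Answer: 7*√4821/3 ≈ 162.01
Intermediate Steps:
J = -⅑ (J = 1/(-9) = -⅑ ≈ -0.11111)
y(Q, h) = (5 + Q)*(-⅑ + h) (y(Q, h) = (Q + 5)*(h - ⅑) = (5 + Q)*(-⅑ + h))
B(U) = -5/9 + U² + 44*U/9 (B(U) = -5/9 + 5*U - U/9 + U*U = -5/9 + 5*U - U/9 + U² = -5/9 + U² + 44*U/9)
√(B(169) - 3139) = √((-5/9 + 169² + (44/9)*169) - 3139) = √((-5/9 + 28561 + 7436/9) - 3139) = √(88160/3 - 3139) = √(78743/3) = 7*√4821/3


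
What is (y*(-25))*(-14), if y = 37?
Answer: 12950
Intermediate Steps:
(y*(-25))*(-14) = (37*(-25))*(-14) = -925*(-14) = 12950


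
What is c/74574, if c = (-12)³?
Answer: -32/1381 ≈ -0.023172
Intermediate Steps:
c = -1728
c/74574 = -1728/74574 = -1728*1/74574 = -32/1381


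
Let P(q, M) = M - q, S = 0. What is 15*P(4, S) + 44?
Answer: -16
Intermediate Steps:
15*P(4, S) + 44 = 15*(0 - 1*4) + 44 = 15*(0 - 4) + 44 = 15*(-4) + 44 = -60 + 44 = -16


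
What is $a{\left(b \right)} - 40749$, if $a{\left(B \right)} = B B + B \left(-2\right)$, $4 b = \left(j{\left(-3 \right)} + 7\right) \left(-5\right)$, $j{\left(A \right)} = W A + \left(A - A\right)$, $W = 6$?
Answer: $- \frac{649399}{16} \approx -40587.0$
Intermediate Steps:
$j{\left(A \right)} = 6 A$ ($j{\left(A \right)} = 6 A + \left(A - A\right) = 6 A + 0 = 6 A$)
$b = \frac{55}{4}$ ($b = \frac{\left(6 \left(-3\right) + 7\right) \left(-5\right)}{4} = \frac{\left(-18 + 7\right) \left(-5\right)}{4} = \frac{\left(-11\right) \left(-5\right)}{4} = \frac{1}{4} \cdot 55 = \frac{55}{4} \approx 13.75$)
$a{\left(B \right)} = B^{2} - 2 B$
$a{\left(b \right)} - 40749 = \frac{55 \left(-2 + \frac{55}{4}\right)}{4} - 40749 = \frac{55}{4} \cdot \frac{47}{4} - 40749 = \frac{2585}{16} - 40749 = - \frac{649399}{16}$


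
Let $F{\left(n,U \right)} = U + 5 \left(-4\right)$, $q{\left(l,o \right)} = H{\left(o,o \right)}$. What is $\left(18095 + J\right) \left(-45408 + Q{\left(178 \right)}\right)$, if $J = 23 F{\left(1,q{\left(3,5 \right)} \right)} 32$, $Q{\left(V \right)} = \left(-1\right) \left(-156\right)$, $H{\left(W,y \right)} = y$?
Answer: $-319252860$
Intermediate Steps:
$q{\left(l,o \right)} = o$
$Q{\left(V \right)} = 156$
$F{\left(n,U \right)} = -20 + U$ ($F{\left(n,U \right)} = U - 20 = -20 + U$)
$J = -11040$ ($J = 23 \left(-20 + 5\right) 32 = 23 \left(-15\right) 32 = \left(-345\right) 32 = -11040$)
$\left(18095 + J\right) \left(-45408 + Q{\left(178 \right)}\right) = \left(18095 - 11040\right) \left(-45408 + 156\right) = 7055 \left(-45252\right) = -319252860$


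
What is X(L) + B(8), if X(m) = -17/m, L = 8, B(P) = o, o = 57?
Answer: 439/8 ≈ 54.875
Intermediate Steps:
B(P) = 57
X(L) + B(8) = -17/8 + 57 = 439/8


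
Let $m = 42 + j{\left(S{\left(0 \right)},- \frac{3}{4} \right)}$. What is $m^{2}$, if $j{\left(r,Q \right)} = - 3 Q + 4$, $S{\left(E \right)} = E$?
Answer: $\frac{37249}{16} \approx 2328.1$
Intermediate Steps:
$j{\left(r,Q \right)} = 4 - 3 Q$
$m = \frac{193}{4}$ ($m = 42 + \left(4 - 3 \left(- \frac{3}{4}\right)\right) = 42 + \left(4 - 3 \left(\left(-3\right) \frac{1}{4}\right)\right) = 42 + \left(4 - - \frac{9}{4}\right) = 42 + \left(4 + \frac{9}{4}\right) = 42 + \frac{25}{4} = \frac{193}{4} \approx 48.25$)
$m^{2} = \left(\frac{193}{4}\right)^{2} = \frac{37249}{16}$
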